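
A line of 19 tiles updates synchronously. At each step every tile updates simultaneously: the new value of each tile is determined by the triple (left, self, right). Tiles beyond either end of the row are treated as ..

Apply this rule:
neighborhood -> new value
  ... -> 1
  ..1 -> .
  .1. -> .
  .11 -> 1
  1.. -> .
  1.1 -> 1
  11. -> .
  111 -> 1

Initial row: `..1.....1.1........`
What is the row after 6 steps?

1...111..1..1111111
..1.11......111111.
1..11..1111.11111..
...1...111.11111..1
11...1.11.11111....
1..1..11.11111..111

1..1..11.11111..111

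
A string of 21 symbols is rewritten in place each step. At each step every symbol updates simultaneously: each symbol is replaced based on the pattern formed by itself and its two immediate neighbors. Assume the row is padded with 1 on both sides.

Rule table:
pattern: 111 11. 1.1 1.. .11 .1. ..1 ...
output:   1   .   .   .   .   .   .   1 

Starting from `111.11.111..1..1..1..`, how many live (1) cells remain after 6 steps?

9

11......1............
1..1111...1111111111.
....11..1..11111111..
.11.........111111...
....1111111..1111..1.
.11..11111....11.....
count of 1: 9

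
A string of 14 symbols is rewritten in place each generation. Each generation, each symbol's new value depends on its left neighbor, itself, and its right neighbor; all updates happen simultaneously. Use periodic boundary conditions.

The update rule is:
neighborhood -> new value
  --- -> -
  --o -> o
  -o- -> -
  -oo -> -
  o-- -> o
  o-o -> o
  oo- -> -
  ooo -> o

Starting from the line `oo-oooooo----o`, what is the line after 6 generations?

-o-o-oo-o-oo-o

o-o-oooo-o--o-
-o-o-oo-o-oo-o
o-o-o--o-o--o-
-o-o-oo-o-oo-o  (repeats generation 2; period 2)
generation 6: -o-o-oo-o-oo-o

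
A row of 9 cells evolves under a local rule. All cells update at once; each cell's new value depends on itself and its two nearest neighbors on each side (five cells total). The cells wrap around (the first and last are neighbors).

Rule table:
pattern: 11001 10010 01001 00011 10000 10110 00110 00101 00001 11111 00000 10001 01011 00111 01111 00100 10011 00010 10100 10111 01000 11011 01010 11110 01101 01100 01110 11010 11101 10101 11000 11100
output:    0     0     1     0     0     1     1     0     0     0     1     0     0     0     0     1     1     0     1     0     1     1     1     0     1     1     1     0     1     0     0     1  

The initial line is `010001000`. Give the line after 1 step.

011001100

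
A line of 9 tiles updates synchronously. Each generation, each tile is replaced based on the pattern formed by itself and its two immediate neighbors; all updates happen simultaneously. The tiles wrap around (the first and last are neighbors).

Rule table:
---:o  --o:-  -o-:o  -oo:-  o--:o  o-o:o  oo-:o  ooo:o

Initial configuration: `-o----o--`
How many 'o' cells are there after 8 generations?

7

generation 1: -oooo-ooo
generation 2: o-oooo-oo
generation 3: oo-oooo-o
generation 4: ooo-oooo-
generation 5: -ooo-oooo
generation 6: o-ooo-ooo
generation 7: oo-ooo-oo
generation 8: ooo-ooo-o
count of o: 7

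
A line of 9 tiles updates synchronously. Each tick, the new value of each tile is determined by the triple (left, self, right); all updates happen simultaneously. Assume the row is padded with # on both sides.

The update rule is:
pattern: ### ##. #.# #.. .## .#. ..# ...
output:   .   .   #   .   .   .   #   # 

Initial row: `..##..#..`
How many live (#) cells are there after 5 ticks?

.#...#..#
#..##..#.
..#...#.#
.#..##.#.
#..#..#.#
count of #: 4

4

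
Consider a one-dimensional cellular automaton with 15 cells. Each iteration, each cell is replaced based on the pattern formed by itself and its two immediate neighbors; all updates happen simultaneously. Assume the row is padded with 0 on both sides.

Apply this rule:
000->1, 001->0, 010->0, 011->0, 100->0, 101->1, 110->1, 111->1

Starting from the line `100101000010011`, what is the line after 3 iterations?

011011100101101

000010011000001
111000001011100
011011100101101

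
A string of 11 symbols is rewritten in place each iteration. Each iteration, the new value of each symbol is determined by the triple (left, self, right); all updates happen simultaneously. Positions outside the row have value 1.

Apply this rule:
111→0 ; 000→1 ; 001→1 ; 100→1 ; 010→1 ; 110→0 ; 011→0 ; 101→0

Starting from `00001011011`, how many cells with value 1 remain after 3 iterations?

5

11111000000
00000111111
11111000000
count of 1: 5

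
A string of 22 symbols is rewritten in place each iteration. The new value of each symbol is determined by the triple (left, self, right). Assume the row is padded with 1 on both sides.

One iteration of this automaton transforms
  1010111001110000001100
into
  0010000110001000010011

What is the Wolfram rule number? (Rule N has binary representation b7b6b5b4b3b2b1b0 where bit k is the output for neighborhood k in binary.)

22

position 5: 111 → 0  (bit 7 = 0)
position 0: 110 → 0  (bit 6 = 0)
position 1: 101 → 0  (bit 5 = 0)
position 7: 100 → 1  (bit 4 = 1)
position 4: 011 → 0  (bit 3 = 0)
position 2: 010 → 1  (bit 2 = 1)
position 8: 001 → 1  (bit 1 = 1)
position 13: 000 → 0  (bit 0 = 0)
bits b7..b0 = 00010110 = 22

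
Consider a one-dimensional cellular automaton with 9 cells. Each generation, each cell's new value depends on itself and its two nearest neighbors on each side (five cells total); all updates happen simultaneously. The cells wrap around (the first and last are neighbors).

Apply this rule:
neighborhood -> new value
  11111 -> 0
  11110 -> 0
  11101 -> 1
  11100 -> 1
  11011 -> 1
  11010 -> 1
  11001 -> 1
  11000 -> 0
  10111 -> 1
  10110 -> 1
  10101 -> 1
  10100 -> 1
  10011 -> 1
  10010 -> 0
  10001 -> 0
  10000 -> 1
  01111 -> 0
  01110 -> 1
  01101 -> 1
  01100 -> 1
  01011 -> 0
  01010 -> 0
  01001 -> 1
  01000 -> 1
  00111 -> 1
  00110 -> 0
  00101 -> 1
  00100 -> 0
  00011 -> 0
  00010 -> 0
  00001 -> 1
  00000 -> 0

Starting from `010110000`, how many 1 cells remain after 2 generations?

6

generation 1: 010110101
generation 2: 010111101
count of 1: 6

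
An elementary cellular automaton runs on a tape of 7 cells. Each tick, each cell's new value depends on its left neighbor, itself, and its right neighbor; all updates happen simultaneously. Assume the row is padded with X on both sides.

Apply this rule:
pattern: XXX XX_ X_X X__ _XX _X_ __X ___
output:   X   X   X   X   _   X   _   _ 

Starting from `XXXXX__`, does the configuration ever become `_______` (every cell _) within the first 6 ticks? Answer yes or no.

no

tick 1: XXXXXX_
tick 2: XXXXXXX
tick 3: XXXXXXX  (fixed point — unchanged through tick 6)
tick 6 is XXXXXXX, still not uniform _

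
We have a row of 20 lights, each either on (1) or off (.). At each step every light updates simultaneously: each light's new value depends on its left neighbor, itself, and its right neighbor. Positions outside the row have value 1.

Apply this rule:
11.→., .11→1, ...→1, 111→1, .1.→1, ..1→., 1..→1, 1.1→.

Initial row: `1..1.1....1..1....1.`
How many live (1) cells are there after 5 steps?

11

.1.1.1111.11.1111.1.
.1.1.111..1..111..1.
.1.1.11.1.11.11.1.1.
.1.1.1..1.1..1..1.1.
.1.1.11.1.11.11.1.1.
count of 1: 11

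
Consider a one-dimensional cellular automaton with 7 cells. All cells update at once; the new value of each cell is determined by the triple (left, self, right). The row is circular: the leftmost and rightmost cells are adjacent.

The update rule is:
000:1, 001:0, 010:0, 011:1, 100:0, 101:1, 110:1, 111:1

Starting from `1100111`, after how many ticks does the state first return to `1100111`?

1100111

1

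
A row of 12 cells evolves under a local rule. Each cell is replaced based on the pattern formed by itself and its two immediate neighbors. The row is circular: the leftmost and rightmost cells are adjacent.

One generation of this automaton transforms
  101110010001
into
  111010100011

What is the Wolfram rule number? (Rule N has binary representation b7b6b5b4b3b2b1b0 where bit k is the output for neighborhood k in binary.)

106

position 3: 111 → 0  (bit 7 = 0)
position 0: 110 → 1  (bit 6 = 1)
position 1: 101 → 1  (bit 5 = 1)
position 5: 100 → 0  (bit 4 = 0)
position 2: 011 → 1  (bit 3 = 1)
position 7: 010 → 0  (bit 2 = 0)
position 6: 001 → 1  (bit 1 = 1)
position 9: 000 → 0  (bit 0 = 0)
bits b7..b0 = 01101010 = 106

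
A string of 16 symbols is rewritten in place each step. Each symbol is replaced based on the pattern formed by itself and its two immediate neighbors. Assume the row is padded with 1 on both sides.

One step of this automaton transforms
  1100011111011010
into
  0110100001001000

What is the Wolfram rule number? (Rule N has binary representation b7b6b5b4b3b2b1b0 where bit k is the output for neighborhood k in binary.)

82

position 0: 111 → 0  (bit 7 = 0)
position 1: 110 → 1  (bit 6 = 1)
position 10: 101 → 0  (bit 5 = 0)
position 2: 100 → 1  (bit 4 = 1)
position 5: 011 → 0  (bit 3 = 0)
position 14: 010 → 0  (bit 2 = 0)
position 4: 001 → 1  (bit 1 = 1)
position 3: 000 → 0  (bit 0 = 0)
bits b7..b0 = 01010010 = 82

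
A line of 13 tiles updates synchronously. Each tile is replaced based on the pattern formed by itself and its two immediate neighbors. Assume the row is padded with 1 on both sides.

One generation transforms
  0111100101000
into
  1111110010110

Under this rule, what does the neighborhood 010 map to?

At position 7 the neighborhood is 010; the next row has 0 there.

0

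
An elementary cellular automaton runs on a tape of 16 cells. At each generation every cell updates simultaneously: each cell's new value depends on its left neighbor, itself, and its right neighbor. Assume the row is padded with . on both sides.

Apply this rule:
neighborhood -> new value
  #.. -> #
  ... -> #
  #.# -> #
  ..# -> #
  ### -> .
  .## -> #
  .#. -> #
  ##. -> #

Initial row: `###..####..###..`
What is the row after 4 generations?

###..####..###.#

generation 1: #.####..####.###
generation 2: ###..####..###.#
generation 3: #.####..####.###  (repeats generation 1; period 2)
generation 4: ###..####..###.#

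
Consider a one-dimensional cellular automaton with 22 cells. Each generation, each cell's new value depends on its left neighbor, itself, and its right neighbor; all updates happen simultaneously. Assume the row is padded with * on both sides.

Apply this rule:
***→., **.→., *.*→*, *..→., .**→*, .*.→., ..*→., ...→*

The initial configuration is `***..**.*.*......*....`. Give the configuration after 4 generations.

.....*.*.*..****...**.
.***..*.*...*....*.*.*
**.....*..*...**..*.**
...***......*.*....**.

...***......*.*....**.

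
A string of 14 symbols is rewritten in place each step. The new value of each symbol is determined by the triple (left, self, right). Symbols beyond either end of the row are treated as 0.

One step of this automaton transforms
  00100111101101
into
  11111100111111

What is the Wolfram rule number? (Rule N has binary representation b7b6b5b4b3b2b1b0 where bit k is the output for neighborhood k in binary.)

position 6: 111 → 0  (bit 7 = 0)
position 8: 110 → 1  (bit 6 = 1)
position 9: 101 → 1  (bit 5 = 1)
position 3: 100 → 1  (bit 4 = 1)
position 5: 011 → 1  (bit 3 = 1)
position 2: 010 → 1  (bit 2 = 1)
position 1: 001 → 1  (bit 1 = 1)
position 0: 000 → 1  (bit 0 = 1)
bits b7..b0 = 01111111 = 127

127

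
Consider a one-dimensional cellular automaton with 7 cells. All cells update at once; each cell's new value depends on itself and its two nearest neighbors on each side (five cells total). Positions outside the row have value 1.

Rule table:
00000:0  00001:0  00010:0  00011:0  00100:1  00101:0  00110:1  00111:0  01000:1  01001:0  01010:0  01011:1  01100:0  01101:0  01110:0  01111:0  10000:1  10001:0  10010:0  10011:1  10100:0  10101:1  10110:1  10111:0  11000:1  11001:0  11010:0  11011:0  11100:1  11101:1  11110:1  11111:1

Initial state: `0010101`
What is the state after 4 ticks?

1100010

0000110
1100100
1100101
1100010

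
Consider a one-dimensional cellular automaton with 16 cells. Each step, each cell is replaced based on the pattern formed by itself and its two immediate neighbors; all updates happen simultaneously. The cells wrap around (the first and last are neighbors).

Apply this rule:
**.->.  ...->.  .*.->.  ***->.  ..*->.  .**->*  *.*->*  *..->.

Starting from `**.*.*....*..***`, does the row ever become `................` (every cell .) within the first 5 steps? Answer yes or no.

yes

..*.*........*..
...*............
................
all cells are . at step 3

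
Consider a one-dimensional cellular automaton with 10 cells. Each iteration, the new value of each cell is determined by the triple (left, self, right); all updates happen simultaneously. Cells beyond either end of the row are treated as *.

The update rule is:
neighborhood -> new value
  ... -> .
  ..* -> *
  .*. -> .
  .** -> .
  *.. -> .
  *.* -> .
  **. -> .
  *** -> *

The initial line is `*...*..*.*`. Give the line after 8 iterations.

...*..*..*

iteration 1: ...*..*...
iteration 2: ..*..*...*
iteration 3: .*..*...*.
iteration 4: ...*...*..
iteration 5: ..*...*..*
iteration 6: .*...*..*.
iteration 7: ....*..*..
iteration 8: ...*..*..*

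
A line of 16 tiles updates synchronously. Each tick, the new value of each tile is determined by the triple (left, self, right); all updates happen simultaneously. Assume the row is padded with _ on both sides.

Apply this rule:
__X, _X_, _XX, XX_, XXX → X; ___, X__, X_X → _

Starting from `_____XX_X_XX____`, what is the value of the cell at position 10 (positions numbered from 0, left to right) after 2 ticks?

____XXX_X_XX____
___XXXX_X_XX____
position 10 holds X

X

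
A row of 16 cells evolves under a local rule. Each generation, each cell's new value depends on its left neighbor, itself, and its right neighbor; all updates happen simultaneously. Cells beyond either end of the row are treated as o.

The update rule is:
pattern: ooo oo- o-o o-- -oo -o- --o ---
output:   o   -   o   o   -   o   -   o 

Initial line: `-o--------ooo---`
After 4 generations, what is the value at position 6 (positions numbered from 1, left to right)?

ooooooooo--o-oo-
oooooooo-o-oo--o
ooooooo-ooo--o--
oooooo-o-o-o-oo-
position 6 holds o

o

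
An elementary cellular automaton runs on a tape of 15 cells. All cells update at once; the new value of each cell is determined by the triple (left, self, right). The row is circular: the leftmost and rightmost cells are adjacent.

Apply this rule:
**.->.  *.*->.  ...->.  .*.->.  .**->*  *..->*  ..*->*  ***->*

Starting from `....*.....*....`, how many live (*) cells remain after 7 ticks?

...*.*...*.*...
..*...*.*...*..
.*.*.*...*.*.*.
*.....*.*.....*
.*...*...*...**
..*.*.*.*.*.**.
.*..........*.*
count of *: 3

3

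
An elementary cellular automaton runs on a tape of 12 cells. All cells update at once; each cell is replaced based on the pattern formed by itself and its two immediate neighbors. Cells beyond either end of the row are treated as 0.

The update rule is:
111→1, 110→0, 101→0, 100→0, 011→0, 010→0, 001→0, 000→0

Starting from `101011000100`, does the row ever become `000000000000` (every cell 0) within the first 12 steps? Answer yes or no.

000000000000
all cells are 0 at step 1

yes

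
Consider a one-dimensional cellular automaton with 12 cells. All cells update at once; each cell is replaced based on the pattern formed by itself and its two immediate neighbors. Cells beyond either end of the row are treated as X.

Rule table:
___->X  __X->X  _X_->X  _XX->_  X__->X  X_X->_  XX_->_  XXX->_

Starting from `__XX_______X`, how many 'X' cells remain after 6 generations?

2

XX__XXXXXXX_
__XX________
XX__XXXXXXXX
__XX________  (repeats generation 2; period 2)
generation 6: __XX________
count of X: 2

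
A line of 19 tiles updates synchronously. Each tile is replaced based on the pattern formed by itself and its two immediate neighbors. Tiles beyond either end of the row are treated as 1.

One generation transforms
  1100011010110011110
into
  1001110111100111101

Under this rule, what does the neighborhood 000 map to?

1

At position 3 the neighborhood is 000; the next row has 1 there.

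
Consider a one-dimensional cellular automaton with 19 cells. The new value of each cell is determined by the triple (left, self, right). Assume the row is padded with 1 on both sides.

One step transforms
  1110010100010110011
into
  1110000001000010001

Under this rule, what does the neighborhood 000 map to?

At position 9 the neighborhood is 000; the next row has 1 there.

1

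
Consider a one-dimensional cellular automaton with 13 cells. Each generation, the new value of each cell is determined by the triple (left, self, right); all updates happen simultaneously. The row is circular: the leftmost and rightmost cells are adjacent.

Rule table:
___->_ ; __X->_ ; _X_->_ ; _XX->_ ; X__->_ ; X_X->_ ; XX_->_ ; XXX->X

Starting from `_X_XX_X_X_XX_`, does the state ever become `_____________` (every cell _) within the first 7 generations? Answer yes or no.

generation 1: _____________
all cells are _ at generation 1

yes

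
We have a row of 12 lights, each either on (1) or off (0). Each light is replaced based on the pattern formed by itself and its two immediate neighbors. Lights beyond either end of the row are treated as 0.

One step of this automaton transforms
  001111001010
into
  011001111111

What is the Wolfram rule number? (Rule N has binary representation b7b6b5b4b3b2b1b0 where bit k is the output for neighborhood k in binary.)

126

position 3: 111 → 0  (bit 7 = 0)
position 5: 110 → 1  (bit 6 = 1)
position 9: 101 → 1  (bit 5 = 1)
position 6: 100 → 1  (bit 4 = 1)
position 2: 011 → 1  (bit 3 = 1)
position 8: 010 → 1  (bit 2 = 1)
position 1: 001 → 1  (bit 1 = 1)
position 0: 000 → 0  (bit 0 = 0)
bits b7..b0 = 01111110 = 126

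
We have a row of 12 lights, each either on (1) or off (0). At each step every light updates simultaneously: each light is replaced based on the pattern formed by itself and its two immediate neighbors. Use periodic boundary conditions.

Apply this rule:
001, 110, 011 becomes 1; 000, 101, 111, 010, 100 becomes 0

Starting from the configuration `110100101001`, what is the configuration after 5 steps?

010000110100

010001000011
000010000111
000100001101
001000011100
010000110100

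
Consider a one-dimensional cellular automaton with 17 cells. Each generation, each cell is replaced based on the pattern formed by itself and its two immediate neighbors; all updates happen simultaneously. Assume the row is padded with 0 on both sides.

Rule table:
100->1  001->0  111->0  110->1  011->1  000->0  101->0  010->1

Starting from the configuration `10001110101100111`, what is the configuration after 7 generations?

10101010101010101

11001010101110101
11101010101010101
10101010101010101
10101010101010101  (fixed point — unchanged through generation 7)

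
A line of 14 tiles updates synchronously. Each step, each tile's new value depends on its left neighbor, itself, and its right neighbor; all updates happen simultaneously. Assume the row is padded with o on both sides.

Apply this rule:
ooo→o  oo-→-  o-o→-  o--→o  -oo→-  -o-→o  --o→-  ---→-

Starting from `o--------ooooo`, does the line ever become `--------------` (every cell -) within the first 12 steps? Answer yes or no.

step 1: -o--------oooo
step 2: -oo--------ooo
step 3: ---o--------oo
step 4: o--oo--------o
step 5: -o---o--------
step 6: -oo--oo-------
step 7: ---o---o------
step 8: o--oo--oo-----
step 9: -o---o---o----
step 10: -oo--oo--oo---
step 11: ---o---o---o--
step 12: o--oo--oo--oo-
step 12 is o--oo--oo--oo-, still not uniform -

no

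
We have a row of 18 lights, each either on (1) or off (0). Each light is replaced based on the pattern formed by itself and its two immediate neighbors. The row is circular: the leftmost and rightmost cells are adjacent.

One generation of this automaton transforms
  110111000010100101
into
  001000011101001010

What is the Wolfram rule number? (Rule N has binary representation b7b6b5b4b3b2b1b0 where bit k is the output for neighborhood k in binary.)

position 0: 111 → 0  (bit 7 = 0)
position 1: 110 → 0  (bit 6 = 0)
position 2: 101 → 1  (bit 5 = 1)
position 6: 100 → 0  (bit 4 = 0)
position 3: 011 → 0  (bit 3 = 0)
position 10: 010 → 0  (bit 2 = 0)
position 9: 001 → 1  (bit 1 = 1)
position 7: 000 → 1  (bit 0 = 1)
bits b7..b0 = 00100011 = 35

35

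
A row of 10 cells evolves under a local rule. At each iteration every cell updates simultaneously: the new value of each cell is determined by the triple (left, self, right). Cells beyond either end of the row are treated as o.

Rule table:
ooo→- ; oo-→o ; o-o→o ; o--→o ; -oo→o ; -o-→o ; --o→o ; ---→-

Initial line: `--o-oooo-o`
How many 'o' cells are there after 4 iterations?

8

iteration 1: ooooo--ooo
iteration 2: ----oooo--
iteration 3: o--oo--ooo
iteration 4: oooooooo--
count of o: 8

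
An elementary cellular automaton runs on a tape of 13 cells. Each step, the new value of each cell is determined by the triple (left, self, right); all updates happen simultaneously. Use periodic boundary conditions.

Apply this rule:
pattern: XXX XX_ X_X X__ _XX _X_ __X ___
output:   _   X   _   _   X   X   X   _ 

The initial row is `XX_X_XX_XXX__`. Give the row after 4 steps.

_X_X_XX_X_X_X

step 1: XX_X_XX_X_X_X
step 2: _X_X_XX_X_X_X
step 3: _X_X_XX_X_X_X  (fixed point — unchanged through step 4)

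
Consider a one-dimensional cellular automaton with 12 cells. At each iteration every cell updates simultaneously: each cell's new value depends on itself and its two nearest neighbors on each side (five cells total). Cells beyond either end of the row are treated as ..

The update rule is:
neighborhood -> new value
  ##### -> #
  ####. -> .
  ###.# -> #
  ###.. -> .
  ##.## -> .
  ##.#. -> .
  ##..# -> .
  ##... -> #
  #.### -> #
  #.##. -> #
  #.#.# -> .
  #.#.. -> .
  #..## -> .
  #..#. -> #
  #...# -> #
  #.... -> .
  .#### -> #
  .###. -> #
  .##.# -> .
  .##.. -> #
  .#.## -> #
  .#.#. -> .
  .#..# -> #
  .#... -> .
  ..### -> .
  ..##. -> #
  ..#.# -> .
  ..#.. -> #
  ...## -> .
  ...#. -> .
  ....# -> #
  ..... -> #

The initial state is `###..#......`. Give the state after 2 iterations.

.##.##...#..

iteration 1: .#..##..####
iteration 2: .##.##...#..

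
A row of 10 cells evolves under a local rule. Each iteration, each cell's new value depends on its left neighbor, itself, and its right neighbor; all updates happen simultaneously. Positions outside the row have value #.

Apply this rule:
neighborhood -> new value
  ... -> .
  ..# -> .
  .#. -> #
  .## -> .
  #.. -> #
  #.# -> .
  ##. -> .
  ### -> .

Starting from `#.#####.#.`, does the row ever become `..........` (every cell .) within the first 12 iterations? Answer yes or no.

no

iteration 1: ........#.
iteration 2: #.......#.
iteration 3: .#......#.
iteration 4: .##.....#.
iteration 5: ...#....#.
iteration 6: #..##...#.
iteration 7: .#...#..#.
iteration 8: .##..##.#.
iteration 9: ...#....#.  (repeats iteration 5; period 4)
iteration 12: .##..##.#.
iteration 12 is .##..##.#., still not uniform .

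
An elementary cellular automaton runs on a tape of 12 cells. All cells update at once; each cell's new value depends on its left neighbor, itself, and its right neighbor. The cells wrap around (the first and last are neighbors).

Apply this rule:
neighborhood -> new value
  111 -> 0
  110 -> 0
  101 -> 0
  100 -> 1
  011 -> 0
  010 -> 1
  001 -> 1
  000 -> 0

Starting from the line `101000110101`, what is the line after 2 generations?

010001101110

001101000100
010001101110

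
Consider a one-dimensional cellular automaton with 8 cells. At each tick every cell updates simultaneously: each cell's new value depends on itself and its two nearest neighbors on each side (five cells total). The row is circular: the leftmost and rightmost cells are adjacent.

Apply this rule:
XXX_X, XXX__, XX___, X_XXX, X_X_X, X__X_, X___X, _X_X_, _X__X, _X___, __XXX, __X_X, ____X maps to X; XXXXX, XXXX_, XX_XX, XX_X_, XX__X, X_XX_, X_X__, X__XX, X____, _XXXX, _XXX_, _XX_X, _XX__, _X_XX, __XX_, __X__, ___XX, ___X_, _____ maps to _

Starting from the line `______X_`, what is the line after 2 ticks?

____X__X
X_X__XX_

X_X__XX_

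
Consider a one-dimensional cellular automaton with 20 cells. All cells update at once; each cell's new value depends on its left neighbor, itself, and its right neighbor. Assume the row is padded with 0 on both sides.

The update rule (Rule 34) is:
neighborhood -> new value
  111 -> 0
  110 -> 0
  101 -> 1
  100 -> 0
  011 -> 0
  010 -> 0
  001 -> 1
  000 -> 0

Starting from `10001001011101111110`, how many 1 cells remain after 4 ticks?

00010010100010000000
00100101000100000000
01001010001000000000
10010100010000000000
count of 1: 4

4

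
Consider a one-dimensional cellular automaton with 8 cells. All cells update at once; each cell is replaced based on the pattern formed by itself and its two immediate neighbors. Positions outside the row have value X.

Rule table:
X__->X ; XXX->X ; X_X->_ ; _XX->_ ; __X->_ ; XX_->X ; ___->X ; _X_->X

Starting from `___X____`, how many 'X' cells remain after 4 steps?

step 1: XX_XXXX_
step 2: XX__XXX_
step 3: XXX__XX_
step 4: XXXX__X_
count of X: 5

5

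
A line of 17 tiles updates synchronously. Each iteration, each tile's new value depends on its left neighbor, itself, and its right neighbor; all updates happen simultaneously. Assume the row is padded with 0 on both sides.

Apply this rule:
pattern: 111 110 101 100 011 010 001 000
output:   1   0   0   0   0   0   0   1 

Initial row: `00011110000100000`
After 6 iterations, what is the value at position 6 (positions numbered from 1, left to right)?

1

iteration 1: 11001100110001111
iteration 2: 00000000000100110
iteration 3: 11111111110000000
iteration 4: 01111111100111111
iteration 5: 00111111000011110
iteration 6: 10011110011001100
position 6 holds 1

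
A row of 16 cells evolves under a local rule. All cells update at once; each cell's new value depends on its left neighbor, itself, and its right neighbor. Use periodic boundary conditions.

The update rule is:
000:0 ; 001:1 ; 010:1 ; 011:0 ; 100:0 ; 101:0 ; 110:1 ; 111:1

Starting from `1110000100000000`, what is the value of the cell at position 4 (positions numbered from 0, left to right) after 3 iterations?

1

0110001100000001
0010010100000011
0110110100000101
position 4 holds 1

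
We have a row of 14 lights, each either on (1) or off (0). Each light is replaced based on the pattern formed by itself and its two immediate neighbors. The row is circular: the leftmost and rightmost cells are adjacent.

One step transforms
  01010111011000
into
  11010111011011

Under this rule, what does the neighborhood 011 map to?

At position 5 the neighborhood is 011; the next row has 1 there.

1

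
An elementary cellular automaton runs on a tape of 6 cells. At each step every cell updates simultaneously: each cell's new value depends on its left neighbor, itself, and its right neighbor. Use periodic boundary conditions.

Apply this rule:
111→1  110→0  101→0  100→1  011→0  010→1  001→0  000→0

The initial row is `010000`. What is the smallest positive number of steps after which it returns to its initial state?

step 1: 011000
step 2: 000100
step 3: 000110
step 4: 000001
step 5: 100001
step 6: 010000

6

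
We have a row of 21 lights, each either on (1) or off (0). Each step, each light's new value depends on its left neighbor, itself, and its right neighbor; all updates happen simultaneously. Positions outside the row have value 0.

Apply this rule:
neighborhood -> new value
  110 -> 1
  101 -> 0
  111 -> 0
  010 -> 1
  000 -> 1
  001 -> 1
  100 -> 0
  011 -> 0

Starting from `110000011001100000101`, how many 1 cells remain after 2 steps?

010111101010101111101
110000101010100000101
count of 1: 8

8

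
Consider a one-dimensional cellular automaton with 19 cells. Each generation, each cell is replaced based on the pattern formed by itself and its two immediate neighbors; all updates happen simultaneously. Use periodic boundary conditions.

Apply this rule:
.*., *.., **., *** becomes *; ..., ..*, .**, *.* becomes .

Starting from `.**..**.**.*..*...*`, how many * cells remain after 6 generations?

10

..**..*..*.**.**..*
*..**.**.*..*..**.*
**..*..*.**.**..*..
.**.**.*..*..**.**.
..*..*.**.**..*..**
*.**.*..*..**.**..*
count of *: 10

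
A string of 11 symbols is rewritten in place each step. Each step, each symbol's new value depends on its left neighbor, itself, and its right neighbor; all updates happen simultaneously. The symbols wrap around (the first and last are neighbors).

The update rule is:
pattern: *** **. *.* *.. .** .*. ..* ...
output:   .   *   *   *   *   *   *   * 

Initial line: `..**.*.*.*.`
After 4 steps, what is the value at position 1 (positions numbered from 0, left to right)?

***********
...........
***********  (repeats step 1; period 2)
step 4: ...........
position 1 holds .

.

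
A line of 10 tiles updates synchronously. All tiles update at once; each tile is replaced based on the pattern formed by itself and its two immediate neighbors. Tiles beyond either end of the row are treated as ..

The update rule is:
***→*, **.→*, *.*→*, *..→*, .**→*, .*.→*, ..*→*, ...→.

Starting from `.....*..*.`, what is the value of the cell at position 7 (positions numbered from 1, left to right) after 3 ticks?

*

....******
...*******
..********
position 7 holds *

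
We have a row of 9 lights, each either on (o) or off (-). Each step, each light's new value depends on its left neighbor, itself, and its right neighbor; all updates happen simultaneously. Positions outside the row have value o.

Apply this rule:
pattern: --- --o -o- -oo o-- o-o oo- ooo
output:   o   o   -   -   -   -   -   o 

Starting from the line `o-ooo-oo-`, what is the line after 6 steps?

-o--o----

---o-----
-oo--oooo
----o-ooo
-ooo---oo
--o--oo-o
-o--o----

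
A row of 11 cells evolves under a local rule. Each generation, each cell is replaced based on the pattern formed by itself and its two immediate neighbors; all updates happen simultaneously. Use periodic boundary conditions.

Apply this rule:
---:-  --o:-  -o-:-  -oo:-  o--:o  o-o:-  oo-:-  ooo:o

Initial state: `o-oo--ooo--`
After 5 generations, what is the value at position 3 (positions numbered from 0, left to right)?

-

----o--o-o-
-----o----o
o-----o----
-o-----o---
--o-----o--
position 3 holds -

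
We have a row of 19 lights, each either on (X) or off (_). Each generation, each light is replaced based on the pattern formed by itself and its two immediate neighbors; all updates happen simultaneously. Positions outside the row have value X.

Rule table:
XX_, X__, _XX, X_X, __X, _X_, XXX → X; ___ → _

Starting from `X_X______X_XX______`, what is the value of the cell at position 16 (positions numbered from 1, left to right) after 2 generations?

generation 1: XXXX____XXXXXX____X
generation 2: XXXXX__XXXXXXXX__XX
position 16 holds _

_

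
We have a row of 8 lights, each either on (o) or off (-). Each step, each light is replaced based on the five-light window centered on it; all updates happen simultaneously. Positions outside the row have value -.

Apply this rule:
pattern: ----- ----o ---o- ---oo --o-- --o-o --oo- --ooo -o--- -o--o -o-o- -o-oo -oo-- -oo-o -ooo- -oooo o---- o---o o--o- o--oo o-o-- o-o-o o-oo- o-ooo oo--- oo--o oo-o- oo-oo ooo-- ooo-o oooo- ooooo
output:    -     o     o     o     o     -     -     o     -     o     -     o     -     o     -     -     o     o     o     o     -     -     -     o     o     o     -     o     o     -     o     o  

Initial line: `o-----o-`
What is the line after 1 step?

o-o-ooo-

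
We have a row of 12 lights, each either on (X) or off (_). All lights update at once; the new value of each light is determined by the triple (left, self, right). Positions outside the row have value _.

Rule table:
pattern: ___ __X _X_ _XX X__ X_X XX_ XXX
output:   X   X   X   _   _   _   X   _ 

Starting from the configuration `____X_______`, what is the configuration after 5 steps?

XXXXX_XXXXXX

step 1: XXXXX_XXXXXX
step 2: ____X______X
step 3: XXXXX_XXXXXX  (repeats step 1; period 2)
step 5: XXXXX_XXXXXX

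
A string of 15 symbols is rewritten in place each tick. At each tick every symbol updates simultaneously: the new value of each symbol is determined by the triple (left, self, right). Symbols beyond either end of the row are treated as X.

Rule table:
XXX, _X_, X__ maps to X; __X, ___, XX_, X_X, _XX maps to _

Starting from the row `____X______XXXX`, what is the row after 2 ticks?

_X____X______XX

X___XX______XXX
_X____X______XX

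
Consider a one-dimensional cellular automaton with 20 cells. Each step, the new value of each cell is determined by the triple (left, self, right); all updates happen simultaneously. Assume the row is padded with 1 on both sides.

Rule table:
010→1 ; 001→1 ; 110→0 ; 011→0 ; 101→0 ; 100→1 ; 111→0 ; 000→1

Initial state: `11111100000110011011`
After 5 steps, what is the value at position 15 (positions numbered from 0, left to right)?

00000011111001100000
11111100000110011111
00000011111001100000  (repeats step 1; period 2)
step 5: 00000011111001100000
position 15 holds 0

0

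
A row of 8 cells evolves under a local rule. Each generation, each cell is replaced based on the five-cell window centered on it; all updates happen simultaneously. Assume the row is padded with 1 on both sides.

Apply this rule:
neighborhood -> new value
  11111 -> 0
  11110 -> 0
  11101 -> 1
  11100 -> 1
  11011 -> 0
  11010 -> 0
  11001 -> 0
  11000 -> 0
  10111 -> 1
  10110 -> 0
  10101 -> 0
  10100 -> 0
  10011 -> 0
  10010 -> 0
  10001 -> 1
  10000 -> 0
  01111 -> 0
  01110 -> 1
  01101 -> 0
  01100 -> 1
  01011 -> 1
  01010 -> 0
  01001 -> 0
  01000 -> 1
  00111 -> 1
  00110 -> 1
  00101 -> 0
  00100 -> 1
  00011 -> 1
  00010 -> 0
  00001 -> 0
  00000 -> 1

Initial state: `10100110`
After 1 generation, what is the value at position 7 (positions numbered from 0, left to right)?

0

10000100
position 7 holds 0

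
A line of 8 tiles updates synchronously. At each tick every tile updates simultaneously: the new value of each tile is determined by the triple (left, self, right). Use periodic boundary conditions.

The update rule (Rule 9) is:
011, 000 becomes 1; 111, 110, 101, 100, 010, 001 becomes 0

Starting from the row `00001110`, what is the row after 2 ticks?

tick 1: 11101000
tick 2: 10000010

10000010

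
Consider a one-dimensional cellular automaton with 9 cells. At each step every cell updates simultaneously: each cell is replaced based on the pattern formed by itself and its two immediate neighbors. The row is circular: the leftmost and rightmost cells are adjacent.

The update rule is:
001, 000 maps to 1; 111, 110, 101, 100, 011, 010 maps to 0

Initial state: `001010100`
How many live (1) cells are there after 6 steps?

110000001
000111110
111000000
000011111
011100000
100001111
count of 1: 5

5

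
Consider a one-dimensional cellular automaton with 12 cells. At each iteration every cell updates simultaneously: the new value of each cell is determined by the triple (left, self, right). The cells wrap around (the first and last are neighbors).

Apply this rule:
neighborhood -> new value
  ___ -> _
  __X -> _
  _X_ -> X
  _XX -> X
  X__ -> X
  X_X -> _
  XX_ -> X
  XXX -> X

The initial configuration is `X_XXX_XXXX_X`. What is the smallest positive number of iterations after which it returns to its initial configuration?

X_XXX_XXXX_X

1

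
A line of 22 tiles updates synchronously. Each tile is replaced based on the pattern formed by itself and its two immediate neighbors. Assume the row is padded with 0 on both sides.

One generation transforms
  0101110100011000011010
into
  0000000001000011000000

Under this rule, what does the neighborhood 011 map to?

At position 3 the neighborhood is 011; the next row has 0 there.

0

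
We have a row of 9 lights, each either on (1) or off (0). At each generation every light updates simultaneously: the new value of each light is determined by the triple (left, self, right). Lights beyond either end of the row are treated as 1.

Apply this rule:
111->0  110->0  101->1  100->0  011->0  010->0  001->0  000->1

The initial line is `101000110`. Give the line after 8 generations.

000000110

010010001
100000100
001110000
000000110
011110001
100000100  (repeats generation 2; period 4)
generation 8: 000000110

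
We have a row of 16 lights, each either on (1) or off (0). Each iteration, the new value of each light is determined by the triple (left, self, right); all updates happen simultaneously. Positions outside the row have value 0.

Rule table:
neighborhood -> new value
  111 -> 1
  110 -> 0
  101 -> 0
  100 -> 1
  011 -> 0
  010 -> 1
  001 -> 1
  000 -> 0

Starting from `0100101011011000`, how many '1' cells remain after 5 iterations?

1111101000000100
0111001100001110
1010110010010101
1010001111110101
1011010111100101
count of 1: 10

10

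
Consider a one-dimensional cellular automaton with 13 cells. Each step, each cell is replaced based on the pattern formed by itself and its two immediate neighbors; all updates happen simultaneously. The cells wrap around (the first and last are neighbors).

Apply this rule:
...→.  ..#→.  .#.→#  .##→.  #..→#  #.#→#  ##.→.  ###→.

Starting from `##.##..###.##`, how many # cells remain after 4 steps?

..#..#....#..
..##.##...##.
....#..#....#
#...##.##...#
count of #: 6

6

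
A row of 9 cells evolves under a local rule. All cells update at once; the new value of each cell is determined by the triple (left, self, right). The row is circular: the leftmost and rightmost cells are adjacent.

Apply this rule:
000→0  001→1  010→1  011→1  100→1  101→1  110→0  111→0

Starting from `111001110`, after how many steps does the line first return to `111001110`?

18

100111001
011100111
110011100
101110011
011001110
110111001
001100111
111011100
100110011
011101110
110011001
001110111
111001100
100111011
011100110
110011101
001110011
111001110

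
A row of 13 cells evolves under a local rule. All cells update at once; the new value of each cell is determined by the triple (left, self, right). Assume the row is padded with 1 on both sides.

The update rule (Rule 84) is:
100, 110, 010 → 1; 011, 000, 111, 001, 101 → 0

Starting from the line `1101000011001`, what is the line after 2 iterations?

0100110000110

0101100001100
0100110000110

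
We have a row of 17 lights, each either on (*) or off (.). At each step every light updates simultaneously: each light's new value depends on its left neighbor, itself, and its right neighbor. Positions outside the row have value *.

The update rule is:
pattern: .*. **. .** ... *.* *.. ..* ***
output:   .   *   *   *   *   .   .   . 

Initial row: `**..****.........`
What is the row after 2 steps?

.*..*..*.*******.
*.......**.....**

*.......**.....**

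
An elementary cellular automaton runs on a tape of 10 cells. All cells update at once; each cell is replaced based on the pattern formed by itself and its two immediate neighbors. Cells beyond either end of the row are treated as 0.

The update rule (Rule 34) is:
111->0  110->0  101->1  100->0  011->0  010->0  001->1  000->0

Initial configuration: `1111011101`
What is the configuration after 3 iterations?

0010001000

iteration 1: 0000100010
iteration 2: 0001000100
iteration 3: 0010001000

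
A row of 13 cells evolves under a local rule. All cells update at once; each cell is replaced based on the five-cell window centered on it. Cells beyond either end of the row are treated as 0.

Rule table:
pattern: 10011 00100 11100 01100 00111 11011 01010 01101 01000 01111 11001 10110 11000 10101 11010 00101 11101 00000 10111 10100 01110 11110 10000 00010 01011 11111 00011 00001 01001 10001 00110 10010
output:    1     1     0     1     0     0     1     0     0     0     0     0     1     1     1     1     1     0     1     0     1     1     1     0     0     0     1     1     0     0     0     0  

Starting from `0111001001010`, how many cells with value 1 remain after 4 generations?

8

1010001001100
1100001010111
0111101110110
1001101110011
count of 1: 8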